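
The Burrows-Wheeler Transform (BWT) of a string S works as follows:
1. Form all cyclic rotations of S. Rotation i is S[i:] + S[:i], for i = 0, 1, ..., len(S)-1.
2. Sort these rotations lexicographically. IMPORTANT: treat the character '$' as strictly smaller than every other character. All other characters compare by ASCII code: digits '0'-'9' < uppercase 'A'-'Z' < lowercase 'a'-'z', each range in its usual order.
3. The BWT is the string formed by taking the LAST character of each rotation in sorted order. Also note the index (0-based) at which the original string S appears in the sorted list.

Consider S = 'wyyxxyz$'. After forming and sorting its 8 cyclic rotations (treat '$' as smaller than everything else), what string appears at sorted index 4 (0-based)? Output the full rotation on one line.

Answer: yxxyz$wy

Derivation:
All 8 rotations (rotation i = S[i:]+S[:i]):
  rot[0] = wyyxxyz$
  rot[1] = yyxxyz$w
  rot[2] = yxxyz$wy
  rot[3] = xxyz$wyy
  rot[4] = xyz$wyyx
  rot[5] = yz$wyyxx
  rot[6] = z$wyyxxy
  rot[7] = $wyyxxyz
Sorted (with $ < everything):
  sorted[0] = $wyyxxyz
  sorted[1] = wyyxxyz$
  sorted[2] = xxyz$wyy
  sorted[3] = xyz$wyyx
  sorted[4] = yxxyz$wy
  sorted[5] = yyxxyz$w
  sorted[6] = yz$wyyxx
  sorted[7] = z$wyyxxy
sorted[4] = yxxyz$wy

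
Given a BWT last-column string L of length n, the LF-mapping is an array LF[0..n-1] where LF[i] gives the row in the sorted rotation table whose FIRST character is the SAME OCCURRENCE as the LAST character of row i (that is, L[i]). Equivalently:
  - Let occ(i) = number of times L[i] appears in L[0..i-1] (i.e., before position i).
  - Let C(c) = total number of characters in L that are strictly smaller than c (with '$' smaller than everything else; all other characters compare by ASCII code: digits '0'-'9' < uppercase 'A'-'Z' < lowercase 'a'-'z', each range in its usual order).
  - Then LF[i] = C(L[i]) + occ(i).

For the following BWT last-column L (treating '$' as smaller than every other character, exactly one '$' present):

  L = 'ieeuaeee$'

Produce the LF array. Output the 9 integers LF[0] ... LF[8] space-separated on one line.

Char counts: '$':1, 'a':1, 'e':5, 'i':1, 'u':1
C (first-col start): C('$')=0, C('a')=1, C('e')=2, C('i')=7, C('u')=8
L[0]='i': occ=0, LF[0]=C('i')+0=7+0=7
L[1]='e': occ=0, LF[1]=C('e')+0=2+0=2
L[2]='e': occ=1, LF[2]=C('e')+1=2+1=3
L[3]='u': occ=0, LF[3]=C('u')+0=8+0=8
L[4]='a': occ=0, LF[4]=C('a')+0=1+0=1
L[5]='e': occ=2, LF[5]=C('e')+2=2+2=4
L[6]='e': occ=3, LF[6]=C('e')+3=2+3=5
L[7]='e': occ=4, LF[7]=C('e')+4=2+4=6
L[8]='$': occ=0, LF[8]=C('$')+0=0+0=0

Answer: 7 2 3 8 1 4 5 6 0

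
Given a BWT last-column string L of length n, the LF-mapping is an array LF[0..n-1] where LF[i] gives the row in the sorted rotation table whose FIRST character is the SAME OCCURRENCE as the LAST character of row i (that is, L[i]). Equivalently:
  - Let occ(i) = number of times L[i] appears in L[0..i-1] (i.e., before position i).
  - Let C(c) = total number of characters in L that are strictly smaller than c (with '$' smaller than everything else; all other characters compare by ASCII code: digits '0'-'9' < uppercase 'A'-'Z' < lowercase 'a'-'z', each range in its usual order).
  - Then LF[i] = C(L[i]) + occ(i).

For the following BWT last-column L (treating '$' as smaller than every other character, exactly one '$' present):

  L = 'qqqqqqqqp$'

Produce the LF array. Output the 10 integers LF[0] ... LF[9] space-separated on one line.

Char counts: '$':1, 'p':1, 'q':8
C (first-col start): C('$')=0, C('p')=1, C('q')=2
L[0]='q': occ=0, LF[0]=C('q')+0=2+0=2
L[1]='q': occ=1, LF[1]=C('q')+1=2+1=3
L[2]='q': occ=2, LF[2]=C('q')+2=2+2=4
L[3]='q': occ=3, LF[3]=C('q')+3=2+3=5
L[4]='q': occ=4, LF[4]=C('q')+4=2+4=6
L[5]='q': occ=5, LF[5]=C('q')+5=2+5=7
L[6]='q': occ=6, LF[6]=C('q')+6=2+6=8
L[7]='q': occ=7, LF[7]=C('q')+7=2+7=9
L[8]='p': occ=0, LF[8]=C('p')+0=1+0=1
L[9]='$': occ=0, LF[9]=C('$')+0=0+0=0

Answer: 2 3 4 5 6 7 8 9 1 0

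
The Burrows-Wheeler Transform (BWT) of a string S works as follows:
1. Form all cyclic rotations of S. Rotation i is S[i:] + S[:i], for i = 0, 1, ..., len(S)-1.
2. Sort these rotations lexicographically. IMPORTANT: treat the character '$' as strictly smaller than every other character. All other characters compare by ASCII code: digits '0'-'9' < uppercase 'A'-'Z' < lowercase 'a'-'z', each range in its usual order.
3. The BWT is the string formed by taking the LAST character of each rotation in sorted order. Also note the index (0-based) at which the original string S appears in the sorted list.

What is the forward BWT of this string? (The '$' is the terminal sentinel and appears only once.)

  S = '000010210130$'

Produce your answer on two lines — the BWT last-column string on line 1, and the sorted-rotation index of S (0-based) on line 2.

All 13 rotations (rotation i = S[i:]+S[:i]):
  rot[0] = 000010210130$
  rot[1] = 00010210130$0
  rot[2] = 0010210130$00
  rot[3] = 010210130$000
  rot[4] = 10210130$0000
  rot[5] = 0210130$00001
  rot[6] = 210130$000010
  rot[7] = 10130$0000102
  rot[8] = 0130$00001021
  rot[9] = 130$000010210
  rot[10] = 30$0000102101
  rot[11] = 0$00001021013
  rot[12] = $000010210130
Sorted (with $ < everything):
  sorted[0] = $000010210130  (last char: '0')
  sorted[1] = 0$00001021013  (last char: '3')
  sorted[2] = 000010210130$  (last char: '$')
  sorted[3] = 00010210130$0  (last char: '0')
  sorted[4] = 0010210130$00  (last char: '0')
  sorted[5] = 010210130$000  (last char: '0')
  sorted[6] = 0130$00001021  (last char: '1')
  sorted[7] = 0210130$00001  (last char: '1')
  sorted[8] = 10130$0000102  (last char: '2')
  sorted[9] = 10210130$0000  (last char: '0')
  sorted[10] = 130$000010210  (last char: '0')
  sorted[11] = 210130$000010  (last char: '0')
  sorted[12] = 30$0000102101  (last char: '1')
Last column: 03$0001120001
Original string S is at sorted index 2

Answer: 03$0001120001
2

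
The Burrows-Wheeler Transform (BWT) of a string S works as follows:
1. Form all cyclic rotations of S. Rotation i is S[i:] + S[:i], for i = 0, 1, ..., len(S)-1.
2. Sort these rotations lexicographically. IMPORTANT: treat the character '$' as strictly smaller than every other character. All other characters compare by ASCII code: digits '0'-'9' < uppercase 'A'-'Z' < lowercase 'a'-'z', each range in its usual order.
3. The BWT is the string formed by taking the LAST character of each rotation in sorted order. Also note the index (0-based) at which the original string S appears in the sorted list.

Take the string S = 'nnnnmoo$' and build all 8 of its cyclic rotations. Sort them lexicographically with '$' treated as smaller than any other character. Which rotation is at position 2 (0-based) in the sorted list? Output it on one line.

All 8 rotations (rotation i = S[i:]+S[:i]):
  rot[0] = nnnnmoo$
  rot[1] = nnnmoo$n
  rot[2] = nnmoo$nn
  rot[3] = nmoo$nnn
  rot[4] = moo$nnnn
  rot[5] = oo$nnnnm
  rot[6] = o$nnnnmo
  rot[7] = $nnnnmoo
Sorted (with $ < everything):
  sorted[0] = $nnnnmoo
  sorted[1] = moo$nnnn
  sorted[2] = nmoo$nnn
  sorted[3] = nnmoo$nn
  sorted[4] = nnnmoo$n
  sorted[5] = nnnnmoo$
  sorted[6] = o$nnnnmo
  sorted[7] = oo$nnnnm
sorted[2] = nmoo$nnn

Answer: nmoo$nnn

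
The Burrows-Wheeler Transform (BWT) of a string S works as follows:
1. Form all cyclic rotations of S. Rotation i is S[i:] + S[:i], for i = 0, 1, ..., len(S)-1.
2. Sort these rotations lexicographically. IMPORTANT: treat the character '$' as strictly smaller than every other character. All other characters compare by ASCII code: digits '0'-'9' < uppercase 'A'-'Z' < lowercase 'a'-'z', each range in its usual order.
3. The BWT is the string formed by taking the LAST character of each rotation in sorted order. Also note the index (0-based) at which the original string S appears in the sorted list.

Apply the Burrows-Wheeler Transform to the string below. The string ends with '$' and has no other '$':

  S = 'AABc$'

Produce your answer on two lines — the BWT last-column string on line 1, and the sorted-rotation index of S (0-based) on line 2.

All 5 rotations (rotation i = S[i:]+S[:i]):
  rot[0] = AABc$
  rot[1] = ABc$A
  rot[2] = Bc$AA
  rot[3] = c$AAB
  rot[4] = $AABc
Sorted (with $ < everything):
  sorted[0] = $AABc  (last char: 'c')
  sorted[1] = AABc$  (last char: '$')
  sorted[2] = ABc$A  (last char: 'A')
  sorted[3] = Bc$AA  (last char: 'A')
  sorted[4] = c$AAB  (last char: 'B')
Last column: c$AAB
Original string S is at sorted index 1

Answer: c$AAB
1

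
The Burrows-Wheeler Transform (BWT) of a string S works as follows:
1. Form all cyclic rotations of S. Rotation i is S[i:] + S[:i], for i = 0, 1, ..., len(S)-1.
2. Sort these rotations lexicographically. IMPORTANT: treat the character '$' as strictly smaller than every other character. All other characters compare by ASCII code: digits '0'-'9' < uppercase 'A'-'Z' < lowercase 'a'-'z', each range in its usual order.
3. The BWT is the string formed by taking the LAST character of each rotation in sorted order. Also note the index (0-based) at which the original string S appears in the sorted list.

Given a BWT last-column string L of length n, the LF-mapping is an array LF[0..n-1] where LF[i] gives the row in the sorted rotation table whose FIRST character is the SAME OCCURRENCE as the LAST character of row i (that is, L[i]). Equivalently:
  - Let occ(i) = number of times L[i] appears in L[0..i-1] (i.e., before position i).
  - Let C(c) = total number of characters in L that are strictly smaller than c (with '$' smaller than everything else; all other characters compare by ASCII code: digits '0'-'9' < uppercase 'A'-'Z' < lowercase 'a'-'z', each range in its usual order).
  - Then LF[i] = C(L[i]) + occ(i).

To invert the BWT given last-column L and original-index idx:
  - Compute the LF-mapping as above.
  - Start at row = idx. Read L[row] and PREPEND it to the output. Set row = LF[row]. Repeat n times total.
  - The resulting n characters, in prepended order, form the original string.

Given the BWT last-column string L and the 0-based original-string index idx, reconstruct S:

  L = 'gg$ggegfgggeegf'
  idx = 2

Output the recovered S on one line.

LF mapping: 6 7 0 8 9 1 10 4 11 12 13 2 3 14 5
Walk LF starting at row 2, prepending L[row]:
  step 1: row=2, L[2]='$', prepend. Next row=LF[2]=0
  step 2: row=0, L[0]='g', prepend. Next row=LF[0]=6
  step 3: row=6, L[6]='g', prepend. Next row=LF[6]=10
  step 4: row=10, L[10]='g', prepend. Next row=LF[10]=13
  step 5: row=13, L[13]='g', prepend. Next row=LF[13]=14
  step 6: row=14, L[14]='f', prepend. Next row=LF[14]=5
  step 7: row=5, L[5]='e', prepend. Next row=LF[5]=1
  step 8: row=1, L[1]='g', prepend. Next row=LF[1]=7
  step 9: row=7, L[7]='f', prepend. Next row=LF[7]=4
  step 10: row=4, L[4]='g', prepend. Next row=LF[4]=9
  step 11: row=9, L[9]='g', prepend. Next row=LF[9]=12
  step 12: row=12, L[12]='e', prepend. Next row=LF[12]=3
  step 13: row=3, L[3]='g', prepend. Next row=LF[3]=8
  step 14: row=8, L[8]='g', prepend. Next row=LF[8]=11
  step 15: row=11, L[11]='e', prepend. Next row=LF[11]=2
Reversed output: eggeggfgefgggg$

Answer: eggeggfgefgggg$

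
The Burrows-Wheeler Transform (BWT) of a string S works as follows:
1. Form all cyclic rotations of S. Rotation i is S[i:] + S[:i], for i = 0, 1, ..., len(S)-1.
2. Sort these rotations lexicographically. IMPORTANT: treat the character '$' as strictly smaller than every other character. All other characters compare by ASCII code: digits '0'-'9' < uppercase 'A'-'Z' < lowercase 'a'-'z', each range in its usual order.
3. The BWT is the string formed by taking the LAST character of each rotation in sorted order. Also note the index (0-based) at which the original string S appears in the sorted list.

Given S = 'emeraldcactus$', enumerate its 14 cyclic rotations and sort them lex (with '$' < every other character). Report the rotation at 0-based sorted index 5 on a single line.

Answer: dcactus$emeral

Derivation:
All 14 rotations (rotation i = S[i:]+S[:i]):
  rot[0] = emeraldcactus$
  rot[1] = meraldcactus$e
  rot[2] = eraldcactus$em
  rot[3] = raldcactus$eme
  rot[4] = aldcactus$emer
  rot[5] = ldcactus$emera
  rot[6] = dcactus$emeral
  rot[7] = cactus$emerald
  rot[8] = actus$emeraldc
  rot[9] = ctus$emeraldca
  rot[10] = tus$emeraldcac
  rot[11] = us$emeraldcact
  rot[12] = s$emeraldcactu
  rot[13] = $emeraldcactus
Sorted (with $ < everything):
  sorted[0] = $emeraldcactus
  sorted[1] = actus$emeraldc
  sorted[2] = aldcactus$emer
  sorted[3] = cactus$emerald
  sorted[4] = ctus$emeraldca
  sorted[5] = dcactus$emeral
  sorted[6] = emeraldcactus$
  sorted[7] = eraldcactus$em
  sorted[8] = ldcactus$emera
  sorted[9] = meraldcactus$e
  sorted[10] = raldcactus$eme
  sorted[11] = s$emeraldcactu
  sorted[12] = tus$emeraldcac
  sorted[13] = us$emeraldcact
sorted[5] = dcactus$emeral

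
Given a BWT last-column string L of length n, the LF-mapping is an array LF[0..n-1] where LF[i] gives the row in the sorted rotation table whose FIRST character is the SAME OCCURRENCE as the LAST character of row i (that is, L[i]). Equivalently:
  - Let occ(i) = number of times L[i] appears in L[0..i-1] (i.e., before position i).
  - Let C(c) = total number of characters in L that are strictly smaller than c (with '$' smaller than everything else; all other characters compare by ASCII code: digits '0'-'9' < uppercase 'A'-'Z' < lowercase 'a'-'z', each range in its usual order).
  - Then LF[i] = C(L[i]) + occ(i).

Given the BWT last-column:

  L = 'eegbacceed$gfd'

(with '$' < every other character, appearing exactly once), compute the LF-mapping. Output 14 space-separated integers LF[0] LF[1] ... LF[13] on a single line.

Answer: 7 8 12 2 1 3 4 9 10 5 0 13 11 6

Derivation:
Char counts: '$':1, 'a':1, 'b':1, 'c':2, 'd':2, 'e':4, 'f':1, 'g':2
C (first-col start): C('$')=0, C('a')=1, C('b')=2, C('c')=3, C('d')=5, C('e')=7, C('f')=11, C('g')=12
L[0]='e': occ=0, LF[0]=C('e')+0=7+0=7
L[1]='e': occ=1, LF[1]=C('e')+1=7+1=8
L[2]='g': occ=0, LF[2]=C('g')+0=12+0=12
L[3]='b': occ=0, LF[3]=C('b')+0=2+0=2
L[4]='a': occ=0, LF[4]=C('a')+0=1+0=1
L[5]='c': occ=0, LF[5]=C('c')+0=3+0=3
L[6]='c': occ=1, LF[6]=C('c')+1=3+1=4
L[7]='e': occ=2, LF[7]=C('e')+2=7+2=9
L[8]='e': occ=3, LF[8]=C('e')+3=7+3=10
L[9]='d': occ=0, LF[9]=C('d')+0=5+0=5
L[10]='$': occ=0, LF[10]=C('$')+0=0+0=0
L[11]='g': occ=1, LF[11]=C('g')+1=12+1=13
L[12]='f': occ=0, LF[12]=C('f')+0=11+0=11
L[13]='d': occ=1, LF[13]=C('d')+1=5+1=6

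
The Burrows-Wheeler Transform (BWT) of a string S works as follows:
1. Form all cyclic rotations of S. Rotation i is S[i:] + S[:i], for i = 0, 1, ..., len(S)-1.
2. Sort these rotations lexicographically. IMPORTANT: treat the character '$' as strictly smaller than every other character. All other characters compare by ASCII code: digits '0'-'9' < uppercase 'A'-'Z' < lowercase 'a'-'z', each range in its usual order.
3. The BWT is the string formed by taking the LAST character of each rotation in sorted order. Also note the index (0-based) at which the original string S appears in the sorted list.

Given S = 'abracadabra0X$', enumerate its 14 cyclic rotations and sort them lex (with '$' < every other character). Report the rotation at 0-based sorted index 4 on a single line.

Answer: abra0X$abracad

Derivation:
All 14 rotations (rotation i = S[i:]+S[:i]):
  rot[0] = abracadabra0X$
  rot[1] = bracadabra0X$a
  rot[2] = racadabra0X$ab
  rot[3] = acadabra0X$abr
  rot[4] = cadabra0X$abra
  rot[5] = adabra0X$abrac
  rot[6] = dabra0X$abraca
  rot[7] = abra0X$abracad
  rot[8] = bra0X$abracada
  rot[9] = ra0X$abracadab
  rot[10] = a0X$abracadabr
  rot[11] = 0X$abracadabra
  rot[12] = X$abracadabra0
  rot[13] = $abracadabra0X
Sorted (with $ < everything):
  sorted[0] = $abracadabra0X
  sorted[1] = 0X$abracadabra
  sorted[2] = X$abracadabra0
  sorted[3] = a0X$abracadabr
  sorted[4] = abra0X$abracad
  sorted[5] = abracadabra0X$
  sorted[6] = acadabra0X$abr
  sorted[7] = adabra0X$abrac
  sorted[8] = bra0X$abracada
  sorted[9] = bracadabra0X$a
  sorted[10] = cadabra0X$abra
  sorted[11] = dabra0X$abraca
  sorted[12] = ra0X$abracadab
  sorted[13] = racadabra0X$ab
sorted[4] = abra0X$abracad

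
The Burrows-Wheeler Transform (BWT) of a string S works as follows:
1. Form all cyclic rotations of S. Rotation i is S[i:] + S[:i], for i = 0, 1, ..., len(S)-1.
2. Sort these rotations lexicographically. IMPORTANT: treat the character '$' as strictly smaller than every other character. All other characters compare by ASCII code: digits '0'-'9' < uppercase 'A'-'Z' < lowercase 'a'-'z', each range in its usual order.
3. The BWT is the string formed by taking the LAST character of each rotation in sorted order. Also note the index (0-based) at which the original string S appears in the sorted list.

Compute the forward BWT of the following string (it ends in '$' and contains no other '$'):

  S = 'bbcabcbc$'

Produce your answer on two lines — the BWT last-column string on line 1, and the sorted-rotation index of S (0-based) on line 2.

All 9 rotations (rotation i = S[i:]+S[:i]):
  rot[0] = bbcabcbc$
  rot[1] = bcabcbc$b
  rot[2] = cabcbc$bb
  rot[3] = abcbc$bbc
  rot[4] = bcbc$bbca
  rot[5] = cbc$bbcab
  rot[6] = bc$bbcabc
  rot[7] = c$bbcabcb
  rot[8] = $bbcabcbc
Sorted (with $ < everything):
  sorted[0] = $bbcabcbc  (last char: 'c')
  sorted[1] = abcbc$bbc  (last char: 'c')
  sorted[2] = bbcabcbc$  (last char: '$')
  sorted[3] = bc$bbcabc  (last char: 'c')
  sorted[4] = bcabcbc$b  (last char: 'b')
  sorted[5] = bcbc$bbca  (last char: 'a')
  sorted[6] = c$bbcabcb  (last char: 'b')
  sorted[7] = cabcbc$bb  (last char: 'b')
  sorted[8] = cbc$bbcab  (last char: 'b')
Last column: cc$cbabbb
Original string S is at sorted index 2

Answer: cc$cbabbb
2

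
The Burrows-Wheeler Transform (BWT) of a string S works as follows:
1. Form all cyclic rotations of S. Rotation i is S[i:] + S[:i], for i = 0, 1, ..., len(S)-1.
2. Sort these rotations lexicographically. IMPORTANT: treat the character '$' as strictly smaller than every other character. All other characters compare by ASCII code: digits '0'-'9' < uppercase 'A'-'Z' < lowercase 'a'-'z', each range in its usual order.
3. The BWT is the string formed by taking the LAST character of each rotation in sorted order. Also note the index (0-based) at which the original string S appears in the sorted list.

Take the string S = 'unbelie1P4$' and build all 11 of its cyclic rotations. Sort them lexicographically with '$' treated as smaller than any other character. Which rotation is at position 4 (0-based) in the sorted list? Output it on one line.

Answer: belie1P4$un

Derivation:
All 11 rotations (rotation i = S[i:]+S[:i]):
  rot[0] = unbelie1P4$
  rot[1] = nbelie1P4$u
  rot[2] = belie1P4$un
  rot[3] = elie1P4$unb
  rot[4] = lie1P4$unbe
  rot[5] = ie1P4$unbel
  rot[6] = e1P4$unbeli
  rot[7] = 1P4$unbelie
  rot[8] = P4$unbelie1
  rot[9] = 4$unbelie1P
  rot[10] = $unbelie1P4
Sorted (with $ < everything):
  sorted[0] = $unbelie1P4
  sorted[1] = 1P4$unbelie
  sorted[2] = 4$unbelie1P
  sorted[3] = P4$unbelie1
  sorted[4] = belie1P4$un
  sorted[5] = e1P4$unbeli
  sorted[6] = elie1P4$unb
  sorted[7] = ie1P4$unbel
  sorted[8] = lie1P4$unbe
  sorted[9] = nbelie1P4$u
  sorted[10] = unbelie1P4$
sorted[4] = belie1P4$un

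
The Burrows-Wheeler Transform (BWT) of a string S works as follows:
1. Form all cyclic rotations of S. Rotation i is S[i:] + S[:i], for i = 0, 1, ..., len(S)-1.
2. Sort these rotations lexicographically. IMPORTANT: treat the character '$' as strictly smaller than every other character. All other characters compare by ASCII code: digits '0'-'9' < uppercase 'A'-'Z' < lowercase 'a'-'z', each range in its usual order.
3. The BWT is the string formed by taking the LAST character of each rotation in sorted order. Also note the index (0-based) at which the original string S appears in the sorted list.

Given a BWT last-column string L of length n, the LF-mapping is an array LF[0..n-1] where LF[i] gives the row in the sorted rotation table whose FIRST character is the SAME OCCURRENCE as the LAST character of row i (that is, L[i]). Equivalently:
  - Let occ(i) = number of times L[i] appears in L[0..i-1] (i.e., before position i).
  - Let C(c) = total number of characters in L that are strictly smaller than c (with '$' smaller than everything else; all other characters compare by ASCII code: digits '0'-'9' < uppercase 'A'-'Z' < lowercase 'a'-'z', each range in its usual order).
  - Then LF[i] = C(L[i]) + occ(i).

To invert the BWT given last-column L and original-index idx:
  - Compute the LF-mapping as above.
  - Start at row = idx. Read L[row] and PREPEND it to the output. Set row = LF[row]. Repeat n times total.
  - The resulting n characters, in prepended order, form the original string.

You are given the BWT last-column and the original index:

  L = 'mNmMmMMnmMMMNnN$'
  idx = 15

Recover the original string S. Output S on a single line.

Answer: nmNmMNnNMMMmMMm$

Derivation:
LF mapping: 10 7 11 1 12 2 3 14 13 4 5 6 8 15 9 0
Walk LF starting at row 15, prepending L[row]:
  step 1: row=15, L[15]='$', prepend. Next row=LF[15]=0
  step 2: row=0, L[0]='m', prepend. Next row=LF[0]=10
  step 3: row=10, L[10]='M', prepend. Next row=LF[10]=5
  step 4: row=5, L[5]='M', prepend. Next row=LF[5]=2
  step 5: row=2, L[2]='m', prepend. Next row=LF[2]=11
  step 6: row=11, L[11]='M', prepend. Next row=LF[11]=6
  step 7: row=6, L[6]='M', prepend. Next row=LF[6]=3
  step 8: row=3, L[3]='M', prepend. Next row=LF[3]=1
  step 9: row=1, L[1]='N', prepend. Next row=LF[1]=7
  step 10: row=7, L[7]='n', prepend. Next row=LF[7]=14
  step 11: row=14, L[14]='N', prepend. Next row=LF[14]=9
  step 12: row=9, L[9]='M', prepend. Next row=LF[9]=4
  step 13: row=4, L[4]='m', prepend. Next row=LF[4]=12
  step 14: row=12, L[12]='N', prepend. Next row=LF[12]=8
  step 15: row=8, L[8]='m', prepend. Next row=LF[8]=13
  step 16: row=13, L[13]='n', prepend. Next row=LF[13]=15
Reversed output: nmNmMNnNMMMmMMm$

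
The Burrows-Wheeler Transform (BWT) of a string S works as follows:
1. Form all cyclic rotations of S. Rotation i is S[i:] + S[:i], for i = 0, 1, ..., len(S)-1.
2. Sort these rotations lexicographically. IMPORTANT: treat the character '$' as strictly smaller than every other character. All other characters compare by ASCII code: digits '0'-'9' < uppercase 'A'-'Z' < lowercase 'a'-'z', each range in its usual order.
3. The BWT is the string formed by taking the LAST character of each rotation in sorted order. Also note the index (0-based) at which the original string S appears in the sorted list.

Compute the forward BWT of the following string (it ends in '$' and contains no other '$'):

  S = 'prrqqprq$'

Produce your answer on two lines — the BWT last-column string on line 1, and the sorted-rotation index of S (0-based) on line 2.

All 9 rotations (rotation i = S[i:]+S[:i]):
  rot[0] = prrqqprq$
  rot[1] = rrqqprq$p
  rot[2] = rqqprq$pr
  rot[3] = qqprq$prr
  rot[4] = qprq$prrq
  rot[5] = prq$prrqq
  rot[6] = rq$prrqqp
  rot[7] = q$prrqqpr
  rot[8] = $prrqqprq
Sorted (with $ < everything):
  sorted[0] = $prrqqprq  (last char: 'q')
  sorted[1] = prq$prrqq  (last char: 'q')
  sorted[2] = prrqqprq$  (last char: '$')
  sorted[3] = q$prrqqpr  (last char: 'r')
  sorted[4] = qprq$prrq  (last char: 'q')
  sorted[5] = qqprq$prr  (last char: 'r')
  sorted[6] = rq$prrqqp  (last char: 'p')
  sorted[7] = rqqprq$pr  (last char: 'r')
  sorted[8] = rrqqprq$p  (last char: 'p')
Last column: qq$rqrprp
Original string S is at sorted index 2

Answer: qq$rqrprp
2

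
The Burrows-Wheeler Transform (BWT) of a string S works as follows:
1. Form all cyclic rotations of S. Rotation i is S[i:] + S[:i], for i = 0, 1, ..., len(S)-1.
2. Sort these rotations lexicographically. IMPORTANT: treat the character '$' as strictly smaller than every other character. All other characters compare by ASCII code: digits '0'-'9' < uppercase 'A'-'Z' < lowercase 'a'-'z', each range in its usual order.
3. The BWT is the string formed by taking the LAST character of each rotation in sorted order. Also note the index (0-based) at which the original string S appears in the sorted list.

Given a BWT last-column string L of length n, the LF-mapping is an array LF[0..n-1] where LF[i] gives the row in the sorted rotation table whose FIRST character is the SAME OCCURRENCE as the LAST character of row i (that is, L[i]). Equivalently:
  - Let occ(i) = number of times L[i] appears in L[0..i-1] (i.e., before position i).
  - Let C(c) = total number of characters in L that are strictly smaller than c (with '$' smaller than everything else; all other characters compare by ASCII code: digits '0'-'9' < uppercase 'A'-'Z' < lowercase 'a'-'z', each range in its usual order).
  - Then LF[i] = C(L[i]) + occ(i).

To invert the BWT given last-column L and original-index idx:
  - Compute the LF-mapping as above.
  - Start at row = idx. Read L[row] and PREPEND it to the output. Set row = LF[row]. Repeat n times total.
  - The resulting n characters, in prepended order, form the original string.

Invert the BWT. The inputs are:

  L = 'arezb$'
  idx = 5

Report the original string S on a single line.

Answer: zebra$

Derivation:
LF mapping: 1 4 3 5 2 0
Walk LF starting at row 5, prepending L[row]:
  step 1: row=5, L[5]='$', prepend. Next row=LF[5]=0
  step 2: row=0, L[0]='a', prepend. Next row=LF[0]=1
  step 3: row=1, L[1]='r', prepend. Next row=LF[1]=4
  step 4: row=4, L[4]='b', prepend. Next row=LF[4]=2
  step 5: row=2, L[2]='e', prepend. Next row=LF[2]=3
  step 6: row=3, L[3]='z', prepend. Next row=LF[3]=5
Reversed output: zebra$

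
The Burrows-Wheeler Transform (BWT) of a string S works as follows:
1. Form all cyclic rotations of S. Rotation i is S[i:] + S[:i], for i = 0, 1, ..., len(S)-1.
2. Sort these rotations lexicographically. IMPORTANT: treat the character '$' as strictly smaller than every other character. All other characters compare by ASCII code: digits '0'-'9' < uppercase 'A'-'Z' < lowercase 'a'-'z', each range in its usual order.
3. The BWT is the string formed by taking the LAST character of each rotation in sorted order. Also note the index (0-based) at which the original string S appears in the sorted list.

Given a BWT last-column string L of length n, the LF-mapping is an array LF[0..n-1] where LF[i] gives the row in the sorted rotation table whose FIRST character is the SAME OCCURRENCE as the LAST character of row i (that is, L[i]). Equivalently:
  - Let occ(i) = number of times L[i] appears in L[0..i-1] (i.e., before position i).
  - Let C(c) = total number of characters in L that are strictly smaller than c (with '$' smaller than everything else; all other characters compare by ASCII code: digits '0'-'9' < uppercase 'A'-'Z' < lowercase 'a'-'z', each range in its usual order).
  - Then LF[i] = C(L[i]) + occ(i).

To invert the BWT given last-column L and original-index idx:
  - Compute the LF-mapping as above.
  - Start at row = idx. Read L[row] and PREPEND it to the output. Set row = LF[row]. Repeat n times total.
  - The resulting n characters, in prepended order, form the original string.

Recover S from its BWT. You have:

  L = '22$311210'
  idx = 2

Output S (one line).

LF mapping: 5 6 0 8 2 3 7 4 1
Walk LF starting at row 2, prepending L[row]:
  step 1: row=2, L[2]='$', prepend. Next row=LF[2]=0
  step 2: row=0, L[0]='2', prepend. Next row=LF[0]=5
  step 3: row=5, L[5]='1', prepend. Next row=LF[5]=3
  step 4: row=3, L[3]='3', prepend. Next row=LF[3]=8
  step 5: row=8, L[8]='0', prepend. Next row=LF[8]=1
  step 6: row=1, L[1]='2', prepend. Next row=LF[1]=6
  step 7: row=6, L[6]='2', prepend. Next row=LF[6]=7
  step 8: row=7, L[7]='1', prepend. Next row=LF[7]=4
  step 9: row=4, L[4]='1', prepend. Next row=LF[4]=2
Reversed output: 11220312$

Answer: 11220312$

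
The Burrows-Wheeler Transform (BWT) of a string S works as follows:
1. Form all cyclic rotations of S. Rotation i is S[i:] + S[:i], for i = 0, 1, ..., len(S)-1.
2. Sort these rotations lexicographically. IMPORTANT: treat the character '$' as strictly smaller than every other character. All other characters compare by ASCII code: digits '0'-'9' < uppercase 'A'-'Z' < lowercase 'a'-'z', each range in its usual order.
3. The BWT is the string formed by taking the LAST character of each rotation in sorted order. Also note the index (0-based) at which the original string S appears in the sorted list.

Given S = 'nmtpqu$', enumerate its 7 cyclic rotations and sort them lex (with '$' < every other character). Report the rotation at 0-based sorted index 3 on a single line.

All 7 rotations (rotation i = S[i:]+S[:i]):
  rot[0] = nmtpqu$
  rot[1] = mtpqu$n
  rot[2] = tpqu$nm
  rot[3] = pqu$nmt
  rot[4] = qu$nmtp
  rot[5] = u$nmtpq
  rot[6] = $nmtpqu
Sorted (with $ < everything):
  sorted[0] = $nmtpqu
  sorted[1] = mtpqu$n
  sorted[2] = nmtpqu$
  sorted[3] = pqu$nmt
  sorted[4] = qu$nmtp
  sorted[5] = tpqu$nm
  sorted[6] = u$nmtpq
sorted[3] = pqu$nmt

Answer: pqu$nmt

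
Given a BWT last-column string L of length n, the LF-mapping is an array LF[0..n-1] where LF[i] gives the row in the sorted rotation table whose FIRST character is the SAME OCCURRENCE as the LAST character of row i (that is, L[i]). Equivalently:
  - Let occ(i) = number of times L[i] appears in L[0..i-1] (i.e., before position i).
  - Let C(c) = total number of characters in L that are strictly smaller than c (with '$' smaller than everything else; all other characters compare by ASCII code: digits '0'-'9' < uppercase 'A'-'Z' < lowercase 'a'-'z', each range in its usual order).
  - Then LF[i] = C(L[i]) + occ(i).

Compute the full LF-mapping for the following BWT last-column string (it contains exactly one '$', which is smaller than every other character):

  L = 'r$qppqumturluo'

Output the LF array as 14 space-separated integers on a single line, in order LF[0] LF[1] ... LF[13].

Answer: 8 0 6 4 5 7 11 2 10 12 9 1 13 3

Derivation:
Char counts: '$':1, 'l':1, 'm':1, 'o':1, 'p':2, 'q':2, 'r':2, 't':1, 'u':3
C (first-col start): C('$')=0, C('l')=1, C('m')=2, C('o')=3, C('p')=4, C('q')=6, C('r')=8, C('t')=10, C('u')=11
L[0]='r': occ=0, LF[0]=C('r')+0=8+0=8
L[1]='$': occ=0, LF[1]=C('$')+0=0+0=0
L[2]='q': occ=0, LF[2]=C('q')+0=6+0=6
L[3]='p': occ=0, LF[3]=C('p')+0=4+0=4
L[4]='p': occ=1, LF[4]=C('p')+1=4+1=5
L[5]='q': occ=1, LF[5]=C('q')+1=6+1=7
L[6]='u': occ=0, LF[6]=C('u')+0=11+0=11
L[7]='m': occ=0, LF[7]=C('m')+0=2+0=2
L[8]='t': occ=0, LF[8]=C('t')+0=10+0=10
L[9]='u': occ=1, LF[9]=C('u')+1=11+1=12
L[10]='r': occ=1, LF[10]=C('r')+1=8+1=9
L[11]='l': occ=0, LF[11]=C('l')+0=1+0=1
L[12]='u': occ=2, LF[12]=C('u')+2=11+2=13
L[13]='o': occ=0, LF[13]=C('o')+0=3+0=3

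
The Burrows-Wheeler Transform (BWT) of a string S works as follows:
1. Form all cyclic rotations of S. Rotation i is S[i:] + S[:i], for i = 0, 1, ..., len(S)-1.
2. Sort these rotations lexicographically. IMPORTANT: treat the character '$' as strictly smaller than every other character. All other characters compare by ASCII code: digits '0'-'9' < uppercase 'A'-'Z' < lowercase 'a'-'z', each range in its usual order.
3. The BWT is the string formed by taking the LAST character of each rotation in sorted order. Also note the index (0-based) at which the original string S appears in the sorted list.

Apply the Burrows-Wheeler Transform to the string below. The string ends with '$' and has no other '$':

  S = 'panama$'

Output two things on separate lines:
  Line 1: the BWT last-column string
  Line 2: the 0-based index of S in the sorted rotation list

All 7 rotations (rotation i = S[i:]+S[:i]):
  rot[0] = panama$
  rot[1] = anama$p
  rot[2] = nama$pa
  rot[3] = ama$pan
  rot[4] = ma$pana
  rot[5] = a$panam
  rot[6] = $panama
Sorted (with $ < everything):
  sorted[0] = $panama  (last char: 'a')
  sorted[1] = a$panam  (last char: 'm')
  sorted[2] = ama$pan  (last char: 'n')
  sorted[3] = anama$p  (last char: 'p')
  sorted[4] = ma$pana  (last char: 'a')
  sorted[5] = nama$pa  (last char: 'a')
  sorted[6] = panama$  (last char: '$')
Last column: amnpaa$
Original string S is at sorted index 6

Answer: amnpaa$
6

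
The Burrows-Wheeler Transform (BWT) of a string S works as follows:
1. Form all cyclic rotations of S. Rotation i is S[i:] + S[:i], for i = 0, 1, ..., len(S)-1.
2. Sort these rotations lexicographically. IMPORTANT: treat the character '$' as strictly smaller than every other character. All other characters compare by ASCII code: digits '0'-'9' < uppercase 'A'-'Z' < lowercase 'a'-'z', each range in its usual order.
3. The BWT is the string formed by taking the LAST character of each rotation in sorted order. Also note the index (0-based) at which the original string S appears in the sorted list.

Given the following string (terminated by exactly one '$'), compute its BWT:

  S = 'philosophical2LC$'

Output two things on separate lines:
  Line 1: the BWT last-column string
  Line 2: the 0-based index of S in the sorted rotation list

Answer: ClL2cipphhaislo$o
15

Derivation:
All 17 rotations (rotation i = S[i:]+S[:i]):
  rot[0] = philosophical2LC$
  rot[1] = hilosophical2LC$p
  rot[2] = ilosophical2LC$ph
  rot[3] = losophical2LC$phi
  rot[4] = osophical2LC$phil
  rot[5] = sophical2LC$philo
  rot[6] = ophical2LC$philos
  rot[7] = phical2LC$philoso
  rot[8] = hical2LC$philosop
  rot[9] = ical2LC$philosoph
  rot[10] = cal2LC$philosophi
  rot[11] = al2LC$philosophic
  rot[12] = l2LC$philosophica
  rot[13] = 2LC$philosophical
  rot[14] = LC$philosophical2
  rot[15] = C$philosophical2L
  rot[16] = $philosophical2LC
Sorted (with $ < everything):
  sorted[0] = $philosophical2LC  (last char: 'C')
  sorted[1] = 2LC$philosophical  (last char: 'l')
  sorted[2] = C$philosophical2L  (last char: 'L')
  sorted[3] = LC$philosophical2  (last char: '2')
  sorted[4] = al2LC$philosophic  (last char: 'c')
  sorted[5] = cal2LC$philosophi  (last char: 'i')
  sorted[6] = hical2LC$philosop  (last char: 'p')
  sorted[7] = hilosophical2LC$p  (last char: 'p')
  sorted[8] = ical2LC$philosoph  (last char: 'h')
  sorted[9] = ilosophical2LC$ph  (last char: 'h')
  sorted[10] = l2LC$philosophica  (last char: 'a')
  sorted[11] = losophical2LC$phi  (last char: 'i')
  sorted[12] = ophical2LC$philos  (last char: 's')
  sorted[13] = osophical2LC$phil  (last char: 'l')
  sorted[14] = phical2LC$philoso  (last char: 'o')
  sorted[15] = philosophical2LC$  (last char: '$')
  sorted[16] = sophical2LC$philo  (last char: 'o')
Last column: ClL2cipphhaislo$o
Original string S is at sorted index 15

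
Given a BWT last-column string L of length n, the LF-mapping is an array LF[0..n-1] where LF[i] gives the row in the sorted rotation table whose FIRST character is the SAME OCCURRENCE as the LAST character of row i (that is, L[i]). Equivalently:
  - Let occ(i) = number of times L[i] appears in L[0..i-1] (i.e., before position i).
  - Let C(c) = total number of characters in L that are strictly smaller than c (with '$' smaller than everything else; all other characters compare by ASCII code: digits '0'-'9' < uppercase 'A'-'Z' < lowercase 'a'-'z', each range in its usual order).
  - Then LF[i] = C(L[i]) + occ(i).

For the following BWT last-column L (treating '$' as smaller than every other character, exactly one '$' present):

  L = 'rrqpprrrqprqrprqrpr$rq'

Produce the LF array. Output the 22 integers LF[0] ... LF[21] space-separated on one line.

Char counts: '$':1, 'p':5, 'q':5, 'r':11
C (first-col start): C('$')=0, C('p')=1, C('q')=6, C('r')=11
L[0]='r': occ=0, LF[0]=C('r')+0=11+0=11
L[1]='r': occ=1, LF[1]=C('r')+1=11+1=12
L[2]='q': occ=0, LF[2]=C('q')+0=6+0=6
L[3]='p': occ=0, LF[3]=C('p')+0=1+0=1
L[4]='p': occ=1, LF[4]=C('p')+1=1+1=2
L[5]='r': occ=2, LF[5]=C('r')+2=11+2=13
L[6]='r': occ=3, LF[6]=C('r')+3=11+3=14
L[7]='r': occ=4, LF[7]=C('r')+4=11+4=15
L[8]='q': occ=1, LF[8]=C('q')+1=6+1=7
L[9]='p': occ=2, LF[9]=C('p')+2=1+2=3
L[10]='r': occ=5, LF[10]=C('r')+5=11+5=16
L[11]='q': occ=2, LF[11]=C('q')+2=6+2=8
L[12]='r': occ=6, LF[12]=C('r')+6=11+6=17
L[13]='p': occ=3, LF[13]=C('p')+3=1+3=4
L[14]='r': occ=7, LF[14]=C('r')+7=11+7=18
L[15]='q': occ=3, LF[15]=C('q')+3=6+3=9
L[16]='r': occ=8, LF[16]=C('r')+8=11+8=19
L[17]='p': occ=4, LF[17]=C('p')+4=1+4=5
L[18]='r': occ=9, LF[18]=C('r')+9=11+9=20
L[19]='$': occ=0, LF[19]=C('$')+0=0+0=0
L[20]='r': occ=10, LF[20]=C('r')+10=11+10=21
L[21]='q': occ=4, LF[21]=C('q')+4=6+4=10

Answer: 11 12 6 1 2 13 14 15 7 3 16 8 17 4 18 9 19 5 20 0 21 10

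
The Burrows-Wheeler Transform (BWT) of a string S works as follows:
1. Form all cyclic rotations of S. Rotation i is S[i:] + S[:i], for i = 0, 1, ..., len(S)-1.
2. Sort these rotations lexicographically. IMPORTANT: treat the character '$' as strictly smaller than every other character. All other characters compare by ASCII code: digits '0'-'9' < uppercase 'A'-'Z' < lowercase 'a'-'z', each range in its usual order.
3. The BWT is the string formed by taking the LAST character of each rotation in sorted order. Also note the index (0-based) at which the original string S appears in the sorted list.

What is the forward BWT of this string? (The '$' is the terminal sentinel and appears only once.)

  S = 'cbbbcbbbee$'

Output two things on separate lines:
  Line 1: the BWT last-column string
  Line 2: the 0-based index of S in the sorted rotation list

Answer: eccbbbb$beb
7

Derivation:
All 11 rotations (rotation i = S[i:]+S[:i]):
  rot[0] = cbbbcbbbee$
  rot[1] = bbbcbbbee$c
  rot[2] = bbcbbbee$cb
  rot[3] = bcbbbee$cbb
  rot[4] = cbbbee$cbbb
  rot[5] = bbbee$cbbbc
  rot[6] = bbee$cbbbcb
  rot[7] = bee$cbbbcbb
  rot[8] = ee$cbbbcbbb
  rot[9] = e$cbbbcbbbe
  rot[10] = $cbbbcbbbee
Sorted (with $ < everything):
  sorted[0] = $cbbbcbbbee  (last char: 'e')
  sorted[1] = bbbcbbbee$c  (last char: 'c')
  sorted[2] = bbbee$cbbbc  (last char: 'c')
  sorted[3] = bbcbbbee$cb  (last char: 'b')
  sorted[4] = bbee$cbbbcb  (last char: 'b')
  sorted[5] = bcbbbee$cbb  (last char: 'b')
  sorted[6] = bee$cbbbcbb  (last char: 'b')
  sorted[7] = cbbbcbbbee$  (last char: '$')
  sorted[8] = cbbbee$cbbb  (last char: 'b')
  sorted[9] = e$cbbbcbbbe  (last char: 'e')
  sorted[10] = ee$cbbbcbbb  (last char: 'b')
Last column: eccbbbb$beb
Original string S is at sorted index 7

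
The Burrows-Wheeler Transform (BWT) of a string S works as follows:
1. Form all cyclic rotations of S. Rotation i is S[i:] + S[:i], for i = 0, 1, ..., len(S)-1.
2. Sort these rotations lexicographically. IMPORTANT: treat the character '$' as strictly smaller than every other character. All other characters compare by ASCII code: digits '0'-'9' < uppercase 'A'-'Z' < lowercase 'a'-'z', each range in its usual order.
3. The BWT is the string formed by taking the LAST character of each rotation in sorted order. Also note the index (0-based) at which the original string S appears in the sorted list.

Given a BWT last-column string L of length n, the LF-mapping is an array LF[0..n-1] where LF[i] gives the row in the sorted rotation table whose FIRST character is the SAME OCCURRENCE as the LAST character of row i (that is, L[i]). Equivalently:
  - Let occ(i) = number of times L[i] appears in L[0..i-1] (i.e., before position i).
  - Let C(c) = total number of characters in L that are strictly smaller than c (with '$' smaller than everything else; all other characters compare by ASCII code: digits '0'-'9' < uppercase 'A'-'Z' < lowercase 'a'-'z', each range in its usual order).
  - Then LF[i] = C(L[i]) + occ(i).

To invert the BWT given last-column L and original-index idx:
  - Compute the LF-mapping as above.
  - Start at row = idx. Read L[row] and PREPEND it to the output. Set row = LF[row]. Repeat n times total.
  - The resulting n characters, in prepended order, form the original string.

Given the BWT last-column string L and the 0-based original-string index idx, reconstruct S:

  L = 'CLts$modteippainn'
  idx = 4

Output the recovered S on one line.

LF mapping: 1 2 15 14 0 8 11 4 16 5 6 12 13 3 7 9 10
Walk LF starting at row 4, prepending L[row]:
  step 1: row=4, L[4]='$', prepend. Next row=LF[4]=0
  step 2: row=0, L[0]='C', prepend. Next row=LF[0]=1
  step 3: row=1, L[1]='L', prepend. Next row=LF[1]=2
  step 4: row=2, L[2]='t', prepend. Next row=LF[2]=15
  step 5: row=15, L[15]='n', prepend. Next row=LF[15]=9
  step 6: row=9, L[9]='e', prepend. Next row=LF[9]=5
  step 7: row=5, L[5]='m', prepend. Next row=LF[5]=8
  step 8: row=8, L[8]='t', prepend. Next row=LF[8]=16
  step 9: row=16, L[16]='n', prepend. Next row=LF[16]=10
  step 10: row=10, L[10]='i', prepend. Next row=LF[10]=6
  step 11: row=6, L[6]='o', prepend. Next row=LF[6]=11
  step 12: row=11, L[11]='p', prepend. Next row=LF[11]=12
  step 13: row=12, L[12]='p', prepend. Next row=LF[12]=13
  step 14: row=13, L[13]='a', prepend. Next row=LF[13]=3
  step 15: row=3, L[3]='s', prepend. Next row=LF[3]=14
  step 16: row=14, L[14]='i', prepend. Next row=LF[14]=7
  step 17: row=7, L[7]='d', prepend. Next row=LF[7]=4
Reversed output: disappointmentLC$

Answer: disappointmentLC$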